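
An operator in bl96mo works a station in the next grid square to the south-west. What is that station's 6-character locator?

BL96ln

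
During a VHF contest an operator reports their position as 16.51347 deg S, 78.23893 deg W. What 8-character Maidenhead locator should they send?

FH03vl16

Add 180° to longitude and 90° to latitude: 101.76107, 73.48653.
Field: lon ⌊101.76107/20⌋ = 5 → F; lat ⌊73.48653/10⌋ = 7 → H.
Square: lon ⌊1.76107/2⌋ = 0; lat ⌊3.48653/1⌋ = 3.
Subsquare: lon ⌊1.76107/0.0833333⌋ = 21 → v; lat ⌊0.48653/0.0416667⌋ = 11 → l.
Extended square: lon ⌊0.01107/0.00833333⌋ = 1; lat ⌊0.02820/0.00416667⌋ = 6.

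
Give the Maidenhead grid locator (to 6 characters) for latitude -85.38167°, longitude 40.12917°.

Add 180° to longitude and 90° to latitude: 220.1292, 4.6183.
Field (20°×10°, letters A–R): 220.1292/20 → 11 → L, 4.6183/10 → 0 → A; chars LA.
Square (2°×1°, digits 0–9): 0.1292/2 → 0, 4.6183/1 → 4; chars 04.
Subsquare (5′×2.5′, letters a–x): 0.1292/0.0833333 → 1 → b, 0.6183/0.0416667 → 14 → o; chars bo.

LA04bo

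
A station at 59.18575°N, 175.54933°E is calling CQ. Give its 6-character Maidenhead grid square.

Shift to the Maidenhead origin (180°W, 90°S): lon 355.5493, lat 149.1857.
Field: lon ⌊355.5493/20⌋ = 17 → R; lat ⌊149.1857/10⌋ = 14 → O.
Square: lon ⌊15.5493/2⌋ = 7; lat ⌊9.1857/1⌋ = 9.
Subsquare: lon ⌊1.5493/0.0833333⌋ = 18 → s; lat ⌊0.1857/0.0416667⌋ = 4 → e.

RO79se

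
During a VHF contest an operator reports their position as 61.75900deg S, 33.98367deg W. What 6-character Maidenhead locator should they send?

Offset from 180°W / 90°S: lon 146.0163°, lat 28.2410°.
Field: 146.0163/20 → 7 → H, 28.2410/10 → 2 → C; chars HC.
Square: 6.0163/2 → 3, 8.2410/1 → 8; chars 38.
Subsquare: 0.0163/0.0833333 → 0 → a, 0.2410/0.0416667 → 5 → f; chars af.

HC38af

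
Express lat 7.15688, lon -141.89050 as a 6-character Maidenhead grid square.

BJ97bd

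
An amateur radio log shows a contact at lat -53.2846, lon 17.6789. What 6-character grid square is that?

Shift to the Maidenhead origin (180°W, 90°S): lon 197.6789, lat 36.7154.
Field: 197.6789/20 → 9 → J, 36.7154/10 → 3 → D; chars JD.
Square: 17.6789/2 → 8, 6.7154/1 → 6; chars 86.
Subsquare: 1.6789/0.0833333 → 20 → u, 0.7154/0.0416667 → 17 → r; chars ur.

JD86ur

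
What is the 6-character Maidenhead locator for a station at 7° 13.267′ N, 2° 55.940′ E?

JJ17lf

Shift to the Maidenhead origin (180°W, 90°S): lon 182.9323, lat 97.2211.
Field: lon ⌊182.9323/20⌋ = 9 → J; lat ⌊97.2211/10⌋ = 9 → J.
Square: lon ⌊2.9323/2⌋ = 1; lat ⌊7.2211/1⌋ = 7.
Subsquare: lon ⌊0.9323/0.0833333⌋ = 11 → l; lat ⌊0.2211/0.0416667⌋ = 5 → f.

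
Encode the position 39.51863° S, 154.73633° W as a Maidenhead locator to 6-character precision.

BF20pl

Offset from 180°W / 90°S: lon 25.2637°, lat 50.4814°.
Field: 25.2637/20 → 1 → B, 50.4814/10 → 5 → F; chars BF.
Square: 5.2637/2 → 2, 0.4814/1 → 0; chars 20.
Subsquare: 1.2637/0.0833333 → 15 → p, 0.4814/0.0416667 → 11 → l; chars pl.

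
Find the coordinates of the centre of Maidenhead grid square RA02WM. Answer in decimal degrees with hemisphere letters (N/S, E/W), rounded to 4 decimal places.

Field R=17, A=0: +17·20° lon, +0·10° lat → SW at lon 160°, lat -90°.
Square 0, 2: +0·2° lon, +2·1° lat → SW at lon 160°, lat -88°.
Subsquare w=22, m=12: +22·0.0833333° lon, +12·0.0416667° lat → SW at lon 161.833°, lat -87.5°.
Cell spans 0.0833333° lon × 0.0416667° lat. Centre is SW corner plus half of each.
latitude 87.4792° S, longitude 161.8750° E.

87.4792° S, 161.8750° E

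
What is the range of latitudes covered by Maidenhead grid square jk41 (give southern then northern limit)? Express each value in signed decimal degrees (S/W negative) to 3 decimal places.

11.000, 12.000

Field J=9, K=10: +9·20° lon, +10·10° lat → SW at lon 0°, lat 10°.
Square 4, 1: +4·2° lon, +1·1° lat → SW at lon 8°, lat 11°.
Cell spans 2° lon × 1° lat.
south 11.000, north 12.000.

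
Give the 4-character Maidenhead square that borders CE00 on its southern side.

Latitude square 0; −1 → -1, wraps to 9, carry into field.
Latitude field E = 4; −1 → 3 = D.
The longitude characters are unchanged.

CD09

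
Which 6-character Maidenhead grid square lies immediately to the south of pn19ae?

PN19ad

Latitude subsquare e = 4; −1 → 3 = d.
The longitude characters are unchanged.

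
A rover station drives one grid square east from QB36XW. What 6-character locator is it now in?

QB46aw

Longitude subsquare x = 23; +1 → 24, wraps to 0 = a, carry into square.
Longitude square 3; +1 → 4.
The latitude characters are unchanged.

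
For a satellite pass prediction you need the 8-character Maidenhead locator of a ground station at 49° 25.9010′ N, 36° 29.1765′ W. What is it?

Offset from 180°W / 90°S: lon 143.51372°, lat 139.43168°.
Field: 143.51372/20 → 7 → H, 139.43168/10 → 13 → N; chars HN.
Square: 3.51372/2 → 1, 9.43168/1 → 9; chars 19.
Subsquare: 1.51372/0.0833333 → 18 → s, 0.43168/0.0416667 → 10 → k; chars sk.
Extended square: 0.01372/0.00833333 → 1, 0.01502/0.00416667 → 3; chars 13.

HN19sk13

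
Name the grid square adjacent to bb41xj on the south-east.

Longitude subsquare x = 23; +1 → 24, wraps to 0 = a, carry into square.
Longitude square 4; +1 → 5.
Latitude subsquare j = 9; −1 → 8 = i.

BB51ai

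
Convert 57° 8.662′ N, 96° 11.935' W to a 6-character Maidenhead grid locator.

Offset from 180°W / 90°S: lon 83.8011°, lat 147.1444°.
Field: 83.8011/20 → 4 → E, 147.1444/10 → 14 → O; chars EO.
Square: 3.8011/2 → 1, 7.1444/1 → 7; chars 17.
Subsquare: 1.8011/0.0833333 → 21 → v, 0.1444/0.0416667 → 3 → d; chars vd.

EO17vd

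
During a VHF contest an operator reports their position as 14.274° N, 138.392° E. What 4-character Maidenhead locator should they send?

Add 180° to longitude and 90° to latitude: 318.39, 104.27.
Field: lon ⌊318.39/20⌋ = 15 → P; lat ⌊104.27/10⌋ = 10 → K.
Square: lon ⌊18.39/2⌋ = 9; lat ⌊4.27/1⌋ = 4.

PK94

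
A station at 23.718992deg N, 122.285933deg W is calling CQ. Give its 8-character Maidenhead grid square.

Shift to the Maidenhead origin (180°W, 90°S): lon 57.71407, lat 113.71899.
Field: 57.71407/20 → 2 → C, 113.71899/10 → 11 → L; chars CL.
Square: 17.71407/2 → 8, 3.71899/1 → 3; chars 83.
Subsquare: 1.71407/0.0833333 → 20 → u, 0.71899/0.0416667 → 17 → r; chars ur.
Extended square: 0.04740/0.00833333 → 5, 0.01066/0.00416667 → 2; chars 52.

CL83ur52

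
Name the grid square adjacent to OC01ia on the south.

Latitude subsquare a = 0; −1 → -1, wraps to 23 = x, carry into square.
Latitude square 1; −1 → 0.
The longitude characters are unchanged.

OC00ix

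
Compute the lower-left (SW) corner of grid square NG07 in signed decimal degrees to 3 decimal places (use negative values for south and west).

-23.000, 80.000

Field N=13, G=6: +13·20° lon, +6·10° lat → SW at lon 80°, lat -30°.
Square 0, 7: +0·2° lon, +7·1° lat → SW at lon 80°, lat -23°.
latitude -23.000, longitude 80.000.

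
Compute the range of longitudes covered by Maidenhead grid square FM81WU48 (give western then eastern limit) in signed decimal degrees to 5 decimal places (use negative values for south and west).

Field F=5, M=12: +5·20° lon, +12·10° lat → SW at lon -80°, lat 30°.
Square 8, 1: +8·2° lon, +1·1° lat → SW at lon -64°, lat 31°.
Subsquare w=22, u=20: +22·0.0833333° lon, +20·0.0416667° lat → SW at lon -62.1667°, lat 31.8333°.
Extended square 4, 8: +4·0.00833333° lon, +8·0.00416667° lat → SW at lon -62.1333°, lat 31.8667°.
Cell spans 0.00833333° lon × 0.00416667° lat.
west -62.13333, east -62.12500.

-62.13333, -62.12500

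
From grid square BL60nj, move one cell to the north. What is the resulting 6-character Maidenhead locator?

BL60nk

Latitude subsquare j = 9; +1 → 10 = k.
The longitude characters are unchanged.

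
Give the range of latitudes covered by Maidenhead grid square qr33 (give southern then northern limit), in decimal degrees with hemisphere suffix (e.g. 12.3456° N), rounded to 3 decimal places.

83.000° N, 84.000° N

Field Q=16, R=17: +16·20° lon, +17·10° lat → SW at lon 140°, lat 80°.
Square 3, 3: +3·2° lon, +3·1° lat → SW at lon 146°, lat 83°.
Cell spans 2° lon × 1° lat.
south 83.000° N, north 84.000° N.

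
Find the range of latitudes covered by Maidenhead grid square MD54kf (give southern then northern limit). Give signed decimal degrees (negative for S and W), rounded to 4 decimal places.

Field M=12, D=3: +12·20° lon, +3·10° lat → SW at lon 60°, lat -60°.
Square 5, 4: +5·2° lon, +4·1° lat → SW at lon 70°, lat -56°.
Subsquare k=10, f=5: +10·0.0833333° lon, +5·0.0416667° lat → SW at lon 70.8333°, lat -55.7917°.
Cell spans 0.0833333° lon × 0.0416667° lat.
south -55.7917, north -55.7500.

-55.7917, -55.7500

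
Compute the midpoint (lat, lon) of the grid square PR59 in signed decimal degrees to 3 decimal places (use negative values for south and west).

89.500, 131.000

Field P=15, R=17: +15·20° lon, +17·10° lat → SW at lon 120°, lat 80°.
Square 5, 9: +5·2° lon, +9·1° lat → SW at lon 130°, lat 89°.
Cell spans 2° lon × 1° lat. Centre is SW corner plus half of each.
latitude 89.500, longitude 131.000.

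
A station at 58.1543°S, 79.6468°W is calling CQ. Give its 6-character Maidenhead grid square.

Shift to the Maidenhead origin (180°W, 90°S): lon 100.3532, lat 31.8457.
Field (20°×10°, letters A–R): lon ⌊100.3532/20⌋ = 5 → F; lat ⌊31.8457/10⌋ = 3 → D.
Square (2°×1°, digits 0–9): lon ⌊0.3532/2⌋ = 0; lat ⌊1.8457/1⌋ = 1.
Subsquare (5′×2.5′, letters a–x): lon ⌊0.3532/0.0833333⌋ = 4 → e; lat ⌊0.8457/0.0416667⌋ = 20 → u.

FD01eu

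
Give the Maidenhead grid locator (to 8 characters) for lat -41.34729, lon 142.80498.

QE18jp66

Add 180° to longitude and 90° to latitude: 322.80498, 48.65271.
Field: 322.80498/20 → 16 → Q, 48.65271/10 → 4 → E; chars QE.
Square: 2.80498/2 → 1, 8.65271/1 → 8; chars 18.
Subsquare: 0.80498/0.0833333 → 9 → j, 0.65271/0.0416667 → 15 → p; chars jp.
Extended square: 0.05498/0.00833333 → 6, 0.02771/0.00416667 → 6; chars 66.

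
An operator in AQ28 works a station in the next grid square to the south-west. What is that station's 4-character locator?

Longitude square 2; −1 → 1.
Latitude square 8; −1 → 7.

AQ17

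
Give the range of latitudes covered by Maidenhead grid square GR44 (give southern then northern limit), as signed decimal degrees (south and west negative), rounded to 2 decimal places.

84.00, 85.00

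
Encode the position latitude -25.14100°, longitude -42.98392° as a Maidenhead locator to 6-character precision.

GG84mu

Add 180° to longitude and 90° to latitude: 137.0161, 64.8590.
Field: 137.0161/20 → 6 → G, 64.8590/10 → 6 → G; chars GG.
Square: 17.0161/2 → 8, 4.8590/1 → 4; chars 84.
Subsquare: 1.0161/0.0833333 → 12 → m, 0.8590/0.0416667 → 20 → u; chars mu.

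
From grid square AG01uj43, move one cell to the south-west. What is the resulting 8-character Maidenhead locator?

AG01uj32

Longitude extended square 4; −1 → 3.
Latitude extended square 3; −1 → 2.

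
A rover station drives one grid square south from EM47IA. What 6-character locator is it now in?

Latitude subsquare a = 0; −1 → -1, wraps to 23 = x, carry into square.
Latitude square 7; −1 → 6.
The longitude characters are unchanged.

EM46ix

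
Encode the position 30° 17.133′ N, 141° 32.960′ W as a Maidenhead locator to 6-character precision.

BM90fg

Shift to the Maidenhead origin (180°W, 90°S): lon 38.4507, lat 120.2856.
Field: 38.4507/20 → 1 → B, 120.2856/10 → 12 → M; chars BM.
Square: 18.4507/2 → 9, 0.2856/1 → 0; chars 90.
Subsquare: 0.4507/0.0833333 → 5 → f, 0.2856/0.0416667 → 6 → g; chars fg.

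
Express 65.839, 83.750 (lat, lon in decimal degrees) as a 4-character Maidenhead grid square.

NP15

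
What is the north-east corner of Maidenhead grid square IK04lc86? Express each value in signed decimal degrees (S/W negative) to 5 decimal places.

Field I=8, K=10: +8·20° lon, +10·10° lat → SW at lon -20°, lat 10°.
Square 0, 4: +0·2° lon, +4·1° lat → SW at lon -20°, lat 14°.
Subsquare l=11, c=2: +11·0.0833333° lon, +2·0.0416667° lat → SW at lon -19.0833°, lat 14.0833°.
Extended square 8, 6: +8·0.00833333° lon, +6·0.00416667° lat → SW at lon -19.0167°, lat 14.1083°.
Cell spans 0.00833333° lon × 0.00416667° lat. NE corner is SW corner plus one full cell.
latitude 14.11250, longitude -19.00833.

14.11250, -19.00833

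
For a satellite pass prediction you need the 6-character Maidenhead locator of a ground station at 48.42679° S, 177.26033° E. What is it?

RE81pn

Offset from 180°W / 90°S: lon 357.2603°, lat 41.5732°.
Field: 357.2603/20 → 17 → R, 41.5732/10 → 4 → E; chars RE.
Square: 17.2603/2 → 8, 1.5732/1 → 1; chars 81.
Subsquare: 1.2603/0.0833333 → 15 → p, 0.5732/0.0416667 → 13 → n; chars pn.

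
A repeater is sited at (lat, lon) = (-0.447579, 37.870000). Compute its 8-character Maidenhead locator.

KI89wn42

Offset from 180°W / 90°S: lon 217.87000°, lat 89.55242°.
Field (20°×10°, letters A–R): 217.87000/20 → 10 → K, 89.55242/10 → 8 → I; chars KI.
Square (2°×1°, digits 0–9): 17.87000/2 → 8, 9.55242/1 → 9; chars 89.
Subsquare (5′×2.5′, letters a–x): 1.87000/0.0833333 → 22 → w, 0.55242/0.0416667 → 13 → n; chars wn.
Extended square (30″×15″, digits 0–9): 0.03667/0.00833333 → 4, 0.01075/0.00416667 → 2; chars 42.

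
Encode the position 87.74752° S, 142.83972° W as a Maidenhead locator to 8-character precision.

BA82ng90

Add 180° to longitude and 90° to latitude: 37.16028, 2.25248.
Field (20°×10°, letters A–R): 37.16028/20 → 1 → B, 2.25248/10 → 0 → A; chars BA.
Square (2°×1°, digits 0–9): 17.16028/2 → 8, 2.25248/1 → 2; chars 82.
Subsquare (5′×2.5′, letters a–x): 1.16028/0.0833333 → 13 → n, 0.25248/0.0416667 → 6 → g; chars ng.
Extended square (30″×15″, digits 0–9): 0.07695/0.00833333 → 9, 0.00248/0.00416667 → 0; chars 90.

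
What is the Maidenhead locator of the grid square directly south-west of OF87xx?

OF87ww

Longitude subsquare x = 23; −1 → 22 = w.
Latitude subsquare x = 23; −1 → 22 = w.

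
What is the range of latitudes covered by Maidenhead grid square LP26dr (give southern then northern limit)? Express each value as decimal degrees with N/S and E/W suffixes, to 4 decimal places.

66.7083° N, 66.7500° N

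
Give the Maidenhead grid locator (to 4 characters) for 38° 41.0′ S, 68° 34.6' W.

Offset from 180°W / 90°S: lon 111.42°, lat 51.32°.
Field: 111.42/20 → 5 → F, 51.32/10 → 5 → F; chars FF.
Square: 11.42/2 → 5, 1.32/1 → 1; chars 51.

FF51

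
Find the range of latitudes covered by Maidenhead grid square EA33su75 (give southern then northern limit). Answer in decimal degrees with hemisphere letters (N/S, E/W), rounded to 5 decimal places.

86.14583° S, 86.14167° S

Field E=4, A=0: +4·20° lon, +0·10° lat → SW at lon -100°, lat -90°.
Square 3, 3: +3·2° lon, +3·1° lat → SW at lon -94°, lat -87°.
Subsquare s=18, u=20: +18·0.0833333° lon, +20·0.0416667° lat → SW at lon -92.5°, lat -86.1667°.
Extended square 7, 5: +7·0.00833333° lon, +5·0.00416667° lat → SW at lon -92.4417°, lat -86.1458°.
Cell spans 0.00833333° lon × 0.00416667° lat.
south 86.14583° S, north 86.14167° S.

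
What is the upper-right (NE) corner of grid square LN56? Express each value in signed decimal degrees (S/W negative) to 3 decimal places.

Field L=11, N=13: +11·20° lon, +13·10° lat → SW at lon 40°, lat 40°.
Square 5, 6: +5·2° lon, +6·1° lat → SW at lon 50°, lat 46°.
Cell spans 2° lon × 1° lat. NE corner is SW corner plus one full cell.
latitude 47.000, longitude 52.000.

47.000, 52.000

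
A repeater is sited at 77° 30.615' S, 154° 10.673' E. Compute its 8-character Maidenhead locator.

QB72cl17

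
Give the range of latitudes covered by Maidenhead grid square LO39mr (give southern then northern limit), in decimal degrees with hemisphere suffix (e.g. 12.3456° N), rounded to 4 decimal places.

59.7083° N, 59.7500° N

Field L=11, O=14: +11·20° lon, +14·10° lat → SW at lon 40°, lat 50°.
Square 3, 9: +3·2° lon, +9·1° lat → SW at lon 46°, lat 59°.
Subsquare m=12, r=17: +12·0.0833333° lon, +17·0.0416667° lat → SW at lon 47°, lat 59.7083°.
Cell spans 0.0833333° lon × 0.0416667° lat.
south 59.7083° N, north 59.7500° N.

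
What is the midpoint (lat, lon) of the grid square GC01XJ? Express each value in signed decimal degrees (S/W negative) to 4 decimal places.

-68.6042, -58.0417

Field G=6, C=2: +6·20° lon, +2·10° lat → SW at lon -60°, lat -70°.
Square 0, 1: +0·2° lon, +1·1° lat → SW at lon -60°, lat -69°.
Subsquare x=23, j=9: +23·0.0833333° lon, +9·0.0416667° lat → SW at lon -58.0833°, lat -68.625°.
Cell spans 0.0833333° lon × 0.0416667° lat. Centre is SW corner plus half of each.
latitude -68.6042, longitude -58.0417.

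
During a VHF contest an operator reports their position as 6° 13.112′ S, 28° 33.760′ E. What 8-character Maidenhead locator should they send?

KI43gs77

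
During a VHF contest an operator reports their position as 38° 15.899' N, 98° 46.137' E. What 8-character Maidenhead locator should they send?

NM98jg23

Add 180° to longitude and 90° to latitude: 278.76895, 128.26498.
Field: 278.76895/20 → 13 → N, 128.26498/10 → 12 → M; chars NM.
Square: 18.76895/2 → 9, 8.26498/1 → 8; chars 98.
Subsquare: 0.76895/0.0833333 → 9 → j, 0.26498/0.0416667 → 6 → g; chars jg.
Extended square: 0.01895/0.00833333 → 2, 0.01498/0.00416667 → 3; chars 23.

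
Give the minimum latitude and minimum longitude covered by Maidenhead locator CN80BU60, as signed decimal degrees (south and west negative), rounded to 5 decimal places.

Field C=2, N=13: +2·20° lon, +13·10° lat → SW at lon -140°, lat 40°.
Square 8, 0: +8·2° lon, +0·1° lat → SW at lon -124°, lat 40°.
Subsquare b=1, u=20: +1·0.0833333° lon, +20·0.0416667° lat → SW at lon -123.917°, lat 40.8333°.
Extended square 6, 0: +6·0.00833333° lon, +0·0.00416667° lat → SW at lon -123.867°, lat 40.8333°.
latitude 40.83333, longitude -123.86667.

40.83333, -123.86667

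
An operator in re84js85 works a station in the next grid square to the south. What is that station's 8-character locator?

Latitude extended square 5; −1 → 4.
The longitude characters are unchanged.

RE84js84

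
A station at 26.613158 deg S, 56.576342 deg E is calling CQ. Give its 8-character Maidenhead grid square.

Shift to the Maidenhead origin (180°W, 90°S): lon 236.57634, lat 63.38684.
Field (20°×10°, letters A–R): lon ⌊236.57634/20⌋ = 11 → L; lat ⌊63.38684/10⌋ = 6 → G.
Square (2°×1°, digits 0–9): lon ⌊16.57634/2⌋ = 8; lat ⌊3.38684/1⌋ = 3.
Subsquare (5′×2.5′, letters a–x): lon ⌊0.57634/0.0833333⌋ = 6 → g; lat ⌊0.38684/0.0416667⌋ = 9 → j.
Extended square (30″×15″, digits 0–9): lon ⌊0.07634/0.00833333⌋ = 9; lat ⌊0.01184/0.00416667⌋ = 2.

LG83gj92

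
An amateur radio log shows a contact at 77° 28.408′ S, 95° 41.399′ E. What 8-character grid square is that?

Offset from 180°W / 90°S: lon 275.68998°, lat 12.52653°.
Field: 275.68998/20 → 13 → N, 12.52653/10 → 1 → B; chars NB.
Square: 15.68998/2 → 7, 2.52653/1 → 2; chars 72.
Subsquare: 1.68998/0.0833333 → 20 → u, 0.52653/0.0416667 → 12 → m; chars um.
Extended square: 0.02332/0.00833333 → 2, 0.02653/0.00416667 → 6; chars 26.

NB72um26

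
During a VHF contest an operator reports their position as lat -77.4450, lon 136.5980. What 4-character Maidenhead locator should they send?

Shift to the Maidenhead origin (180°W, 90°S): lon 316.60, lat 12.56.
Field: lon ⌊316.60/20⌋ = 15 → P; lat ⌊12.56/10⌋ = 1 → B.
Square: lon ⌊16.60/2⌋ = 8; lat ⌊2.56/1⌋ = 2.

PB82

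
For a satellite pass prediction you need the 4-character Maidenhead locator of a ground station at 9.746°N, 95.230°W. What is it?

EJ29

Offset from 180°W / 90°S: lon 84.77°, lat 99.75°.
Field: 84.77/20 → 4 → E, 99.75/10 → 9 → J; chars EJ.
Square: 4.77/2 → 2, 9.75/1 → 9; chars 29.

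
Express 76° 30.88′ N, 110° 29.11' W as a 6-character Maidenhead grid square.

DQ46sm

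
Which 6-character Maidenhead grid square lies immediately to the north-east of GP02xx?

GP13aa

Longitude subsquare x = 23; +1 → 24, wraps to 0 = a, carry into square.
Longitude square 0; +1 → 1.
Latitude subsquare x = 23; +1 → 24, wraps to 0 = a, carry into square.
Latitude square 2; +1 → 3.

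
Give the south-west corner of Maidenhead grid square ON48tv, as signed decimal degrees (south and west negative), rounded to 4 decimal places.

48.8750, 109.5833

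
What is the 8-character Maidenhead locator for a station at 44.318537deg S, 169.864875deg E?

RE45wq33

Offset from 180°W / 90°S: lon 349.86487°, lat 45.68146°.
Field (20°×10°, letters A–R): 349.86487/20 → 17 → R, 45.68146/10 → 4 → E; chars RE.
Square (2°×1°, digits 0–9): 9.86487/2 → 4, 5.68146/1 → 5; chars 45.
Subsquare (5′×2.5′, letters a–x): 1.86487/0.0833333 → 22 → w, 0.68146/0.0416667 → 16 → q; chars wq.
Extended square (30″×15″, digits 0–9): 0.03154/0.00833333 → 3, 0.01480/0.00416667 → 3; chars 33.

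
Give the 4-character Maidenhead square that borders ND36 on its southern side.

Latitude square 6; −1 → 5.
The longitude characters are unchanged.

ND35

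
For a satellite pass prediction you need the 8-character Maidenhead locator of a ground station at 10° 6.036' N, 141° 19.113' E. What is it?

QK00pc84

Shift to the Maidenhead origin (180°W, 90°S): lon 321.31855, lat 100.10060.
Field: 321.31855/20 → 16 → Q, 100.10060/10 → 10 → K; chars QK.
Square: 1.31855/2 → 0, 0.10060/1 → 0; chars 00.
Subsquare: 1.31855/0.0833333 → 15 → p, 0.10060/0.0416667 → 2 → c; chars pc.
Extended square: 0.06855/0.00833333 → 8, 0.01727/0.00416667 → 4; chars 84.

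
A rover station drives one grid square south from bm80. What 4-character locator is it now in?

BL89

Latitude square 0; −1 → -1, wraps to 9, carry into field.
Latitude field M = 12; −1 → 11 = L.
The longitude characters are unchanged.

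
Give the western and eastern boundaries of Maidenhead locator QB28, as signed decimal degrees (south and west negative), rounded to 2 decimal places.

Field Q=16, B=1: +16·20° lon, +1·10° lat → SW at lon 140°, lat -80°.
Square 2, 8: +2·2° lon, +8·1° lat → SW at lon 144°, lat -72°.
Cell spans 2° lon × 1° lat.
west 144.00, east 146.00.

144.00, 146.00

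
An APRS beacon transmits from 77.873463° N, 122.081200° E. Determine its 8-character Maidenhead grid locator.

PQ17au99

Add 180° to longitude and 90° to latitude: 302.08120, 167.87346.
Field: lon ⌊302.08120/20⌋ = 15 → P; lat ⌊167.87346/10⌋ = 16 → Q.
Square: lon ⌊2.08120/2⌋ = 1; lat ⌊7.87346/1⌋ = 7.
Subsquare: lon ⌊0.08120/0.0833333⌋ = 0 → a; lat ⌊0.87346/0.0416667⌋ = 20 → u.
Extended square: lon ⌊0.08120/0.00833333⌋ = 9; lat ⌊0.04013/0.00416667⌋ = 9.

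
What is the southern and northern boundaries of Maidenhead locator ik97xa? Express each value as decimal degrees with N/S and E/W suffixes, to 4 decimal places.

Field I=8, K=10: +8·20° lon, +10·10° lat → SW at lon -20°, lat 10°.
Square 9, 7: +9·2° lon, +7·1° lat → SW at lon -2°, lat 17°.
Subsquare x=23, a=0: +23·0.0833333° lon, +0·0.0416667° lat → SW at lon -0.0833333°, lat 17°.
Cell spans 0.0833333° lon × 0.0416667° lat.
south 17.0000° N, north 17.0417° N.

17.0000° N, 17.0417° N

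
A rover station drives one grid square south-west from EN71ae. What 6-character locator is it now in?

EN61xd

Longitude subsquare a = 0; −1 → -1, wraps to 23 = x, carry into square.
Longitude square 7; −1 → 6.
Latitude subsquare e = 4; −1 → 3 = d.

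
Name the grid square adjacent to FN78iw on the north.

Latitude subsquare w = 22; +1 → 23 = x.
The longitude characters are unchanged.

FN78ix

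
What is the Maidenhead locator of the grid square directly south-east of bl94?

Longitude square 9; +1 → 10, wraps to 0, carry into field.
Longitude field B = 1; +1 → 2 = C.
Latitude square 4; −1 → 3.

CL03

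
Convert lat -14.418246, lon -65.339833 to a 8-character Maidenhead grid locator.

FH75hn99

Offset from 180°W / 90°S: lon 114.66017°, lat 75.58175°.
Field: lon ⌊114.66017/20⌋ = 5 → F; lat ⌊75.58175/10⌋ = 7 → H.
Square: lon ⌊14.66017/2⌋ = 7; lat ⌊5.58175/1⌋ = 5.
Subsquare: lon ⌊0.66017/0.0833333⌋ = 7 → h; lat ⌊0.58175/0.0416667⌋ = 13 → n.
Extended square: lon ⌊0.07683/0.00833333⌋ = 9; lat ⌊0.04009/0.00416667⌋ = 9.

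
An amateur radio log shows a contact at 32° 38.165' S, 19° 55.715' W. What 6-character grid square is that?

Add 180° to longitude and 90° to latitude: 160.0714, 57.3639.
Field (20°×10°, letters A–R): lon ⌊160.0714/20⌋ = 8 → I; lat ⌊57.3639/10⌋ = 5 → F.
Square (2°×1°, digits 0–9): lon ⌊0.0714/2⌋ = 0; lat ⌊7.3639/1⌋ = 7.
Subsquare (5′×2.5′, letters a–x): lon ⌊0.0714/0.0833333⌋ = 0 → a; lat ⌊0.3639/0.0416667⌋ = 8 → i.

IF07ai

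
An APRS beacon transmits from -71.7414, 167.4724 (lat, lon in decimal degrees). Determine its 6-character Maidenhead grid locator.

RB38rg

Add 180° to longitude and 90° to latitude: 347.4724, 18.2586.
Field (20°×10°, letters A–R): lon ⌊347.4724/20⌋ = 17 → R; lat ⌊18.2586/10⌋ = 1 → B.
Square (2°×1°, digits 0–9): lon ⌊7.4724/2⌋ = 3; lat ⌊8.2586/1⌋ = 8.
Subsquare (5′×2.5′, letters a–x): lon ⌊1.4724/0.0833333⌋ = 17 → r; lat ⌊0.2586/0.0416667⌋ = 6 → g.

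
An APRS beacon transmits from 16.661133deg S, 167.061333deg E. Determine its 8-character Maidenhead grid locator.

RH33mi71

Offset from 180°W / 90°S: lon 347.06133°, lat 73.33887°.
Field: lon ⌊347.06133/20⌋ = 17 → R; lat ⌊73.33887/10⌋ = 7 → H.
Square: lon ⌊7.06133/2⌋ = 3; lat ⌊3.33887/1⌋ = 3.
Subsquare: lon ⌊1.06133/0.0833333⌋ = 12 → m; lat ⌊0.33887/0.0416667⌋ = 8 → i.
Extended square: lon ⌊0.06133/0.00833333⌋ = 7; lat ⌊0.00553/0.00416667⌋ = 1.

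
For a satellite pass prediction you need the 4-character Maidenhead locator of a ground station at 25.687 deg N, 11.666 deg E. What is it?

JL55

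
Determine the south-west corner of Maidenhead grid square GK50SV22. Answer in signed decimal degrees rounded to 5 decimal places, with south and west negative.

10.88333, -48.48333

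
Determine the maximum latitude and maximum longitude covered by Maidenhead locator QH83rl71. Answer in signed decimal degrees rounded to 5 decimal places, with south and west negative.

Field Q=16, H=7: +16·20° lon, +7·10° lat → SW at lon 140°, lat -20°.
Square 8, 3: +8·2° lon, +3·1° lat → SW at lon 156°, lat -17°.
Subsquare r=17, l=11: +17·0.0833333° lon, +11·0.0416667° lat → SW at lon 157.417°, lat -16.5417°.
Extended square 7, 1: +7·0.00833333° lon, +1·0.00416667° lat → SW at lon 157.475°, lat -16.5375°.
Cell spans 0.00833333° lon × 0.00416667° lat. NE corner is SW corner plus one full cell.
latitude -16.53333, longitude 157.48333.

-16.53333, 157.48333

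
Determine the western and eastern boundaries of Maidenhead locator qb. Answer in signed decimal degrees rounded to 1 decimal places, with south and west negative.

140.0, 160.0

Field Q=16, B=1: +16·20° lon, +1·10° lat → SW at lon 140°, lat -80°.
Cell spans 20° lon × 10° lat.
west 140.0, east 160.0.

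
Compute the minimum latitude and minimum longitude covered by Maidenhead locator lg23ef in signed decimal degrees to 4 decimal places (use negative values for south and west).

Field L=11, G=6: +11·20° lon, +6·10° lat → SW at lon 40°, lat -30°.
Square 2, 3: +2·2° lon, +3·1° lat → SW at lon 44°, lat -27°.
Subsquare e=4, f=5: +4·0.0833333° lon, +5·0.0416667° lat → SW at lon 44.3333°, lat -26.7917°.
latitude -26.7917, longitude 44.3333.

-26.7917, 44.3333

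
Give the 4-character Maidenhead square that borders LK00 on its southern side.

Latitude square 0; −1 → -1, wraps to 9, carry into field.
Latitude field K = 10; −1 → 9 = J.
The longitude characters are unchanged.

LJ09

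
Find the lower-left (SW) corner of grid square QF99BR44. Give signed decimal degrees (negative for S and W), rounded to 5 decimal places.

Field Q=16, F=5: +16·20° lon, +5·10° lat → SW at lon 140°, lat -40°.
Square 9, 9: +9·2° lon, +9·1° lat → SW at lon 158°, lat -31°.
Subsquare b=1, r=17: +1·0.0833333° lon, +17·0.0416667° lat → SW at lon 158.083°, lat -30.2917°.
Extended square 4, 4: +4·0.00833333° lon, +4·0.00416667° lat → SW at lon 158.117°, lat -30.275°.
latitude -30.27500, longitude 158.11667.

-30.27500, 158.11667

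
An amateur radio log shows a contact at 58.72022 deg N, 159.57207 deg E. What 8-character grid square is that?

QO98sr82

Shift to the Maidenhead origin (180°W, 90°S): lon 339.57207, lat 148.72022.
Field: 339.57207/20 → 16 → Q, 148.72022/10 → 14 → O; chars QO.
Square: 19.57207/2 → 9, 8.72022/1 → 8; chars 98.
Subsquare: 1.57207/0.0833333 → 18 → s, 0.72022/0.0416667 → 17 → r; chars sr.
Extended square: 0.07207/0.00833333 → 8, 0.01189/0.00416667 → 2; chars 82.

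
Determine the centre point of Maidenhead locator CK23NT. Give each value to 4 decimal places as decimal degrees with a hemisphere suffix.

13.8125° N, 134.8750° W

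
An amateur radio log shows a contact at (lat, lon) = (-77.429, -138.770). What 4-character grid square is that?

Shift to the Maidenhead origin (180°W, 90°S): lon 41.23, lat 12.57.
Field: lon ⌊41.23/20⌋ = 2 → C; lat ⌊12.57/10⌋ = 1 → B.
Square: lon ⌊1.23/2⌋ = 0; lat ⌊2.57/1⌋ = 2.

CB02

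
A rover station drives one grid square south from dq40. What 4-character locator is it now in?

DP49

Latitude square 0; −1 → -1, wraps to 9, carry into field.
Latitude field Q = 16; −1 → 15 = P.
The longitude characters are unchanged.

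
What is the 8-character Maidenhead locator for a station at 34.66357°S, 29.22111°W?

HF55ji30

Add 180° to longitude and 90° to latitude: 150.77889, 55.33643.
Field (20°×10°, letters A–R): lon ⌊150.77889/20⌋ = 7 → H; lat ⌊55.33643/10⌋ = 5 → F.
Square (2°×1°, digits 0–9): lon ⌊10.77889/2⌋ = 5; lat ⌊5.33643/1⌋ = 5.
Subsquare (5′×2.5′, letters a–x): lon ⌊0.77889/0.0833333⌋ = 9 → j; lat ⌊0.33643/0.0416667⌋ = 8 → i.
Extended square (30″×15″, digits 0–9): lon ⌊0.02889/0.00833333⌋ = 3; lat ⌊0.00310/0.00416667⌋ = 0.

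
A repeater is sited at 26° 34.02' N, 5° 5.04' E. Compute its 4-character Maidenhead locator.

JL26

Shift to the Maidenhead origin (180°W, 90°S): lon 185.08, lat 116.57.
Field (20°×10°, letters A–R): lon ⌊185.08/20⌋ = 9 → J; lat ⌊116.57/10⌋ = 11 → L.
Square (2°×1°, digits 0–9): lon ⌊5.08/2⌋ = 2; lat ⌊6.57/1⌋ = 6.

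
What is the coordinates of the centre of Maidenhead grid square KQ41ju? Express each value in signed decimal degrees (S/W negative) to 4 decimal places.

Field K=10, Q=16: +10·20° lon, +16·10° lat → SW at lon 20°, lat 70°.
Square 4, 1: +4·2° lon, +1·1° lat → SW at lon 28°, lat 71°.
Subsquare j=9, u=20: +9·0.0833333° lon, +20·0.0416667° lat → SW at lon 28.75°, lat 71.8333°.
Cell spans 0.0833333° lon × 0.0416667° lat. Centre is SW corner plus half of each.
latitude 71.8542, longitude 28.7917.

71.8542, 28.7917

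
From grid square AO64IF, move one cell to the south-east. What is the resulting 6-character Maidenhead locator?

AO64je

Longitude subsquare i = 8; +1 → 9 = j.
Latitude subsquare f = 5; −1 → 4 = e.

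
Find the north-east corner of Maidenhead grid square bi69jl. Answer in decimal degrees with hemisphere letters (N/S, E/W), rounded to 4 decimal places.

Field B=1, I=8: +1·20° lon, +8·10° lat → SW at lon -160°, lat -10°.
Square 6, 9: +6·2° lon, +9·1° lat → SW at lon -148°, lat -1°.
Subsquare j=9, l=11: +9·0.0833333° lon, +11·0.0416667° lat → SW at lon -147.25°, lat -0.541667°.
Cell spans 0.0833333° lon × 0.0416667° lat. NE corner is SW corner plus one full cell.
latitude 0.5000° S, longitude 147.1667° W.

0.5000° S, 147.1667° W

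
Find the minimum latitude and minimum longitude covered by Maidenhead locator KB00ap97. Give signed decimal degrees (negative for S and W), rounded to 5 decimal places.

-79.34583, 20.07500

Field K=10, B=1: +10·20° lon, +1·10° lat → SW at lon 20°, lat -80°.
Square 0, 0: +0·2° lon, +0·1° lat → SW at lon 20°, lat -80°.
Subsquare a=0, p=15: +0·0.0833333° lon, +15·0.0416667° lat → SW at lon 20°, lat -79.375°.
Extended square 9, 7: +9·0.00833333° lon, +7·0.00416667° lat → SW at lon 20.075°, lat -79.3458°.
latitude -79.34583, longitude 20.07500.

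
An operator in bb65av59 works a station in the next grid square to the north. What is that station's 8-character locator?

BB65aw50

Latitude extended square 9; +1 → 10, wraps to 0, carry into subsquare.
Latitude subsquare v = 21; +1 → 22 = w.
The longitude characters are unchanged.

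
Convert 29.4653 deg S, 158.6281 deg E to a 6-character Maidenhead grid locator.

Add 180° to longitude and 90° to latitude: 338.6281, 60.5347.
Field: lon ⌊338.6281/20⌋ = 16 → Q; lat ⌊60.5347/10⌋ = 6 → G.
Square: lon ⌊18.6281/2⌋ = 9; lat ⌊0.5347/1⌋ = 0.
Subsquare: lon ⌊0.6281/0.0833333⌋ = 7 → h; lat ⌊0.5347/0.0416667⌋ = 12 → m.

QG90hm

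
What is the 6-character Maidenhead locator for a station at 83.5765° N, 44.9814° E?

LR23ln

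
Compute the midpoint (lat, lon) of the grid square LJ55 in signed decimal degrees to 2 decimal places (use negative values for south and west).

Field L=11, J=9: +11·20° lon, +9·10° lat → SW at lon 40°, lat 0°.
Square 5, 5: +5·2° lon, +5·1° lat → SW at lon 50°, lat 5°.
Cell spans 2° lon × 1° lat. Centre is SW corner plus half of each.
latitude 5.50, longitude 51.00.

5.50, 51.00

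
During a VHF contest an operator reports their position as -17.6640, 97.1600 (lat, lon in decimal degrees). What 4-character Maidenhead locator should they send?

Shift to the Maidenhead origin (180°W, 90°S): lon 277.16, lat 72.34.
Field: lon ⌊277.16/20⌋ = 13 → N; lat ⌊72.34/10⌋ = 7 → H.
Square: lon ⌊17.16/2⌋ = 8; lat ⌊2.34/1⌋ = 2.

NH82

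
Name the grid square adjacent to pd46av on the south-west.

Longitude subsquare a = 0; −1 → -1, wraps to 23 = x, carry into square.
Longitude square 4; −1 → 3.
Latitude subsquare v = 21; −1 → 20 = u.

PD36xu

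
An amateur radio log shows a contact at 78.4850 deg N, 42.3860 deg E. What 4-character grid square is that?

Add 180° to longitude and 90° to latitude: 222.39, 168.49.
Field: 222.39/20 → 11 → L, 168.49/10 → 16 → Q; chars LQ.
Square: 2.39/2 → 1, 8.49/1 → 8; chars 18.

LQ18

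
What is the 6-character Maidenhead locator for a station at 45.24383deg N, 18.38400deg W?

Add 180° to longitude and 90° to latitude: 161.6160, 135.2438.
Field (20°×10°, letters A–R): lon ⌊161.6160/20⌋ = 8 → I; lat ⌊135.2438/10⌋ = 13 → N.
Square (2°×1°, digits 0–9): lon ⌊1.6160/2⌋ = 0; lat ⌊5.2438/1⌋ = 5.
Subsquare (5′×2.5′, letters a–x): lon ⌊1.6160/0.0833333⌋ = 19 → t; lat ⌊0.2438/0.0416667⌋ = 5 → f.

IN05tf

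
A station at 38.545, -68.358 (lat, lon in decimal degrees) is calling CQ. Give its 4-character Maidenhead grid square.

Add 180° to longitude and 90° to latitude: 111.64, 128.55.
Field: 111.64/20 → 5 → F, 128.55/10 → 12 → M; chars FM.
Square: 11.64/2 → 5, 8.55/1 → 8; chars 58.

FM58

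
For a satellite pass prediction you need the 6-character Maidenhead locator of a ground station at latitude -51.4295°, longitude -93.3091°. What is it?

ED38in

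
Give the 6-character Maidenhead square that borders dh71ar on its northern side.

DH71as

Latitude subsquare r = 17; +1 → 18 = s.
The longitude characters are unchanged.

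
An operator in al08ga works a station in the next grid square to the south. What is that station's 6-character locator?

AL07gx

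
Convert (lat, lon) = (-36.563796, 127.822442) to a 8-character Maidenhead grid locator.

PF33vk84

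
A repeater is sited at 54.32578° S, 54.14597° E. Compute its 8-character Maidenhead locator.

LD75bq71

Add 180° to longitude and 90° to latitude: 234.14597, 35.67422.
Field (20°×10°, letters A–R): lon ⌊234.14597/20⌋ = 11 → L; lat ⌊35.67422/10⌋ = 3 → D.
Square (2°×1°, digits 0–9): lon ⌊14.14597/2⌋ = 7; lat ⌊5.67422/1⌋ = 5.
Subsquare (5′×2.5′, letters a–x): lon ⌊0.14597/0.0833333⌋ = 1 → b; lat ⌊0.67422/0.0416667⌋ = 16 → q.
Extended square (30″×15″, digits 0–9): lon ⌊0.06264/0.00833333⌋ = 7; lat ⌊0.00755/0.00416667⌋ = 1.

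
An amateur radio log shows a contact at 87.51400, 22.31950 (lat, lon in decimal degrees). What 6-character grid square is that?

Offset from 180°W / 90°S: lon 202.3195°, lat 177.5140°.
Field: 202.3195/20 → 10 → K, 177.5140/10 → 17 → R; chars KR.
Square: 2.3195/2 → 1, 7.5140/1 → 7; chars 17.
Subsquare: 0.3195/0.0833333 → 3 → d, 0.5140/0.0416667 → 12 → m; chars dm.

KR17dm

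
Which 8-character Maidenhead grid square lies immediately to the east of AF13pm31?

AF13pm41

Longitude extended square 3; +1 → 4.
The latitude characters are unchanged.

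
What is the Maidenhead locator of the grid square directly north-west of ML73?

Longitude square 7; −1 → 6.
Latitude square 3; +1 → 4.

ML64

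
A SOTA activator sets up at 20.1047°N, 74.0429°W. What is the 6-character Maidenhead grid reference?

Shift to the Maidenhead origin (180°W, 90°S): lon 105.9571, lat 110.1047.
Field: lon ⌊105.9571/20⌋ = 5 → F; lat ⌊110.1047/10⌋ = 11 → L.
Square: lon ⌊5.9571/2⌋ = 2; lat ⌊0.1047/1⌋ = 0.
Subsquare: lon ⌊1.9571/0.0833333⌋ = 23 → x; lat ⌊0.1047/0.0416667⌋ = 2 → c.

FL20xc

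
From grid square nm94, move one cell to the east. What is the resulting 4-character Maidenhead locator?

OM04

Longitude square 9; +1 → 10, wraps to 0, carry into field.
Longitude field N = 13; +1 → 14 = O.
The latitude characters are unchanged.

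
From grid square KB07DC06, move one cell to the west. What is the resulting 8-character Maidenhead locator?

Longitude extended square 0; −1 → -1, wraps to 9, carry into subsquare.
Longitude subsquare d = 3; −1 → 2 = c.
The latitude characters are unchanged.

KB07cc96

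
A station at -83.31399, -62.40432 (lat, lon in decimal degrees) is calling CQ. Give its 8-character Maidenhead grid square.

FA86tq14

Add 180° to longitude and 90° to latitude: 117.59568, 6.68601.
Field: 117.59568/20 → 5 → F, 6.68601/10 → 0 → A; chars FA.
Square: 17.59568/2 → 8, 6.68601/1 → 6; chars 86.
Subsquare: 1.59568/0.0833333 → 19 → t, 0.68601/0.0416667 → 16 → q; chars tq.
Extended square: 0.01235/0.00833333 → 1, 0.01934/0.00416667 → 4; chars 14.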